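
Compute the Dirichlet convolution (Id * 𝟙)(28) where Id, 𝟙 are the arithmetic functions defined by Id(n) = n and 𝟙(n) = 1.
(Id * 𝟙)(28) = 56

Divisors of 28: [1, 2, 4, 7, 14, 28]. For each d | 28:
  d = 1: Id(1) · 𝟙(28/1) = 1 · 1 = 1
  d = 2: Id(2) · 𝟙(28/2) = 2 · 1 = 2
  d = 4: Id(4) · 𝟙(28/4) = 4 · 1 = 4
  d = 7: Id(7) · 𝟙(28/7) = 7 · 1 = 7
  d = 14: Id(14) · 𝟙(28/14) = 14 · 1 = 14
  d = 28: Id(28) · 𝟙(28/28) = 28 · 1 = 28
Summing: (Id * 𝟙)(28) = 1 + 2 + 4 + 7 + 14 + 28 = 56.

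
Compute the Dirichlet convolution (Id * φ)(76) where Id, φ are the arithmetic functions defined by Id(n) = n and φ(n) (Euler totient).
(Id * φ)(76) = 296

Divisors of 76: [1, 2, 4, 19, 38, 76]. For each d | 76:
  d = 1: Id(1) · φ(76/1) = 1 · 36 = 36
  d = 2: Id(2) · φ(76/2) = 2 · 18 = 36
  d = 4: Id(4) · φ(76/4) = 4 · 18 = 72
  d = 19: Id(19) · φ(76/19) = 19 · 2 = 38
  d = 38: Id(38) · φ(76/38) = 38 · 1 = 38
  d = 76: Id(76) · φ(76/76) = 76 · 1 = 76
Summing: (Id * φ)(76) = 36 + 36 + 72 + 38 + 38 + 76 = 296.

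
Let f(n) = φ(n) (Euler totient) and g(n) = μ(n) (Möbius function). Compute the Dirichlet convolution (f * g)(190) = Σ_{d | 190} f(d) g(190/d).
(φ * μ)(190) = 0

Divisors of 190: [1, 2, 5, 10, 19, 38, 95, 190]. For each d | 190:
  d = 1: φ(1) · μ(190/1) = 1 · -1 = -1
  d = 2: φ(2) · μ(190/2) = 1 · 1 = 1
  d = 5: φ(5) · μ(190/5) = 4 · 1 = 4
  d = 10: φ(10) · μ(190/10) = 4 · -1 = -4
  d = 19: φ(19) · μ(190/19) = 18 · 1 = 18
  d = 38: φ(38) · μ(190/38) = 18 · -1 = -18
  d = 95: φ(95) · μ(190/95) = 72 · -1 = -72
  d = 190: φ(190) · μ(190/190) = 72 · 1 = 72
Summing: (φ * μ)(190) = -1 + 1 + 4 + -4 + 18 + -18 + -72 + 72 = 0.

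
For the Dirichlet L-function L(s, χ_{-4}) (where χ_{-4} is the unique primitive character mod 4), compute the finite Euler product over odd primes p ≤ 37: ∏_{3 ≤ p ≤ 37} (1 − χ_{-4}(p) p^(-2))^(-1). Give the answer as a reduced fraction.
∏ = 136633422149134339/149104402366464000

The odd primes p ≤ 37 are [3, 5, 7, 11, 13, 17, 19, 23, 29, 31, 37]. For each, χ(p) = 1 if p ≡ 1 mod 4, χ(p) = −1 if p ≡ 3 mod 4. Taking (1 − χ(p)/p^2)^(-1) = p^2/(p^2 − χ(p)): (1 − (-1)/3^2)^(-1) · (1 − (1)/5^2)^(-1) · (1 − (-1)/7^2)^(-1) · (1 − (-1)/11^2)^(-1) · (1 − (1)/13^2)^(-1) · (1 − (1)/17^2)^(-1) · (1 − (-1)/19^2)^(-1) · (1 − (-1)/23^2)^(-1) · (1 − (1)/29^2)^(-1) · (1 − (-1)/31^2)^(-1) · (1 − (1)/37^2)^(-1) = 136633422149134339/149104402366464000.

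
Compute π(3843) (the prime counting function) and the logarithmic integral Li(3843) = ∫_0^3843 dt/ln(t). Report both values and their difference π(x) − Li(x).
π(3843) = 532;  Li(3843) ≈ 546.39;  π(x) − Li(x) ≈ -14.39.

Direct count of primes ≤ 3843 gives π(3843) = 532. Numerical evaluation of the logarithmic integral gives Li(3843) ≈ 546.39. The difference π(x) − Li(x) ≈ -14.39 is typically negative for small/moderate x (Li(x) overestimates), though Littlewood's theorem shows this sign changes infinitely often.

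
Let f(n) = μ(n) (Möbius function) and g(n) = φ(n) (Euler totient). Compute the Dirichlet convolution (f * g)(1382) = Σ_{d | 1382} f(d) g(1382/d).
(μ * φ)(1382) = 0

Divisors of 1382: [1, 2, 691, 1382]. For each d | 1382:
  d = 1: μ(1) · φ(1382/1) = 1 · 690 = 690
  d = 2: μ(2) · φ(1382/2) = -1 · 690 = -690
  d = 691: μ(691) · φ(1382/691) = -1 · 1 = -1
  d = 1382: μ(1382) · φ(1382/1382) = 1 · 1 = 1
Summing: (μ * φ)(1382) = 690 + -690 + -1 + 1 = 0.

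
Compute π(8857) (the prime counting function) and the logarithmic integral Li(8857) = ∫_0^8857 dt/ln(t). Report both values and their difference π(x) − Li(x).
π(8857) = 1103;  Li(8857) ≈ 1121.23;  π(x) − Li(x) ≈ -18.23.

Direct count of primes ≤ 8857 gives π(8857) = 1103. Numerical evaluation of the logarithmic integral gives Li(8857) ≈ 1121.23. The difference π(x) − Li(x) ≈ -18.23 is typically negative for small/moderate x (Li(x) overestimates), though Littlewood's theorem shows this sign changes infinitely often.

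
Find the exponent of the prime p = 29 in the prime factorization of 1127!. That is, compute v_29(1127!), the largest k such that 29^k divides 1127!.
v_29(1127!) = 39

Legendre's formula: v_p(n!) = Σ_{k ≥ 1} ⌊n / p^k⌋. For p = 29, n = 1127, the terms are:
  ⌊1127/29^1⌋ = ⌊1127/29⌋ = 38
  ⌊1127/29^2⌋ = ⌊1127/841⌋ = 1
(the next term ⌊1127/29^3⌋ = 0, terminating the sum). Summing: v_29(1127!) = 38 + 1 = 39.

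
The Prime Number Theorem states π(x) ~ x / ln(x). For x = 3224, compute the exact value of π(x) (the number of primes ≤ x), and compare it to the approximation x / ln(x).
π(3224) = 456;  x/ln(x) ≈ 399.09;  relative error ≈ 12.48%.

Directly count primes up to 3224: π(3224) = 456. The PNT approximation gives 3224/ln(3224) ≈ 3224/8.07838 ≈ 399.09. Relative error (π(x) − x/ln(x)) / π(x) ≈ 12.48%; the approximation is known to undercount slightly (Li(x) is a better estimate).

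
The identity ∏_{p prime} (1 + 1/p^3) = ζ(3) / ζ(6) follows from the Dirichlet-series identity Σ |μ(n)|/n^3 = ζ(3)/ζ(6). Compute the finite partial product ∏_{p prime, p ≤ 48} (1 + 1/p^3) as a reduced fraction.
∏ = 8015182591485824614015950466842624/6783810016842653083409665472454505

The primes p ≤ 48 are [2, 3, 5, 7, 11, 13, 17, 19, 23, 29, 31, 37, 41, 43, 47]. For each, (1 + 1/p^3) = (p^3 + 1)/p^3. Multiplying these fractions over p ∈ [2, 3, 5, 7, 11, 13, 17, 19, 23, 29, 31, 37, 41, 43, 47] gives 8015182591485824614015950466842624/6783810016842653083409665472454505. (In the limit P → ∞ this tends to ζ(3)/ζ(6).)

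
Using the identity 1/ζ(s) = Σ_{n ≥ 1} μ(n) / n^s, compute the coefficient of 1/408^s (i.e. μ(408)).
μ(408) = 0

Factor n = 408 = 2^3 · 3 · 17. μ(n) = 0 if any exponent ≥ 2 (not squarefree); otherwise μ(n) = (−1)^{ω(n)} where ω(n) is the number of distinct prime factors. Applying: μ(408) = 0.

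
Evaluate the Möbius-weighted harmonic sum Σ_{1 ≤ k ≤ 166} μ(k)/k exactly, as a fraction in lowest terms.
Σ μ(k)/k = 37147735201867736136071528218126880862180532757536149798011737/2883076109987975829511815017668067153282692007803033159928034405

Values of μ(k) for 1 ≤ k ≤ 166: μ(1) = 1, μ(2) = -1, μ(3) = -1, μ(5) = -1, μ(6) = 1, μ(7) = -1, μ(10) = 1, μ(11) = -1, μ(13) = -1, μ(14) = 1, μ(15) = 1, μ(17) = -1, μ(19) = -1, μ(21) = 1, μ(22) = 1, μ(23) = -1, μ(26) = 1, μ(29) = -1, μ(30) = -1, μ(31) = -1, μ(33) = 1, μ(34) = 1, μ(35) = 1, μ(37) = -1, μ(38) = 1, μ(39) = 1, μ(41) = -1, μ(42) = -1, μ(43) = -1, μ(46) = 1, μ(47) = -1, μ(51) = 1, μ(53) = -1, μ(55) = 1, μ(57) = 1, μ(58) = 1, μ(59) = -1, μ(61) = -1, μ(62) = 1, μ(65) = 1, μ(66) = -1, μ(67) = -1, μ(69) = 1, μ(70) = -1, μ(71) = -1, μ(73) = -1, μ(74) = 1, μ(77) = 1, μ(78) = -1, μ(79) = -1, μ(82) = 1, μ(83) = -1, μ(85) = 1, μ(86) = 1, μ(87) = 1, μ(89) = -1, μ(91) = 1, μ(93) = 1, μ(94) = 1, μ(95) = 1, μ(97) = -1, μ(101) = -1, μ(102) = -1, μ(103) = -1, μ(105) = -1, μ(106) = 1, μ(107) = -1, μ(109) = -1, μ(110) = -1, μ(111) = 1, μ(113) = -1, μ(114) = -1, μ(115) = 1, μ(118) = 1, μ(119) = 1, μ(122) = 1, μ(123) = 1, μ(127) = -1, μ(129) = 1, μ(130) = -1, μ(131) = -1, μ(133) = 1, μ(134) = 1, μ(137) = -1, μ(138) = -1, μ(139) = -1, μ(141) = 1, μ(142) = 1, μ(143) = 1, μ(145) = 1, μ(146) = 1, μ(149) = -1, μ(151) = -1, μ(154) = -1, μ(155) = 1, μ(157) = -1, μ(158) = 1, μ(159) = 1, μ(161) = 1, μ(163) = -1, μ(165) = -1, μ(166) = 1, with μ = 0 on non-squarefree integers. Summing μ(k)/k for k where μ(k) ≠ 0 gives 37147735201867736136071528218126880862180532757536149798011737/2883076109987975829511815017668067153282692007803033159928034405 ≈ 0.0129. (PNT ⟺ this sum → 0 as n → ∞.)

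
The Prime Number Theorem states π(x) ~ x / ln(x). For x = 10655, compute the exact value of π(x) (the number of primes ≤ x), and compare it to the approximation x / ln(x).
π(10655) = 1299;  x/ln(x) ≈ 1148.94;  relative error ≈ 11.55%.

Directly count primes up to 10655: π(10655) = 1299. The PNT approximation gives 10655/ln(10655) ≈ 10655/9.27378 ≈ 1148.94. Relative error (π(x) − x/ln(x)) / π(x) ≈ 11.55%; the approximation is known to undercount slightly (Li(x) is a better estimate).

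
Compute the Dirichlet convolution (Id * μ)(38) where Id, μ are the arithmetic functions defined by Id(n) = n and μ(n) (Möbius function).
(Id * μ)(38) = 18

Divisors of 38: [1, 2, 19, 38]. For each d | 38:
  d = 1: Id(1) · μ(38/1) = 1 · 1 = 1
  d = 2: Id(2) · μ(38/2) = 2 · -1 = -2
  d = 19: Id(19) · μ(38/19) = 19 · -1 = -19
  d = 38: Id(38) · μ(38/38) = 38 · 1 = 38
Summing: (Id * μ)(38) = 1 + -2 + -19 + 38 = 18.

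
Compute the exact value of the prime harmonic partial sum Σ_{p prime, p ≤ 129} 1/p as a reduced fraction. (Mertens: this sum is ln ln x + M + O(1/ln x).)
Σ 1/p = 7457575819106455685806801283735357697478405891621/4014476939333036189094441199026045136645885247730

π(129) = 31, so the primes ≤ 129 are [2, 3, 5, 7, 11, 13, 17, 19, 23, 29, 31, 37, 41, 43, 47, 53, 59, 61, 67, 71, 73, 79, 83, 89, 97, 101, 103, 107, 109, 113, 127]. Summing 1/p over these primes: 7457575819106455685806801283735357697478405891621/4014476939333036189094441199026045136645885247730 ≈ 1.8577. Mertens estimate ln ln(129) + 0.2615 ≈ 1.8425.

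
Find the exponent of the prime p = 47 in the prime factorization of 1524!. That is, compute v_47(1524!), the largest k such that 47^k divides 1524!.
v_47(1524!) = 32

Legendre's formula: v_p(n!) = Σ_{k ≥ 1} ⌊n / p^k⌋. For p = 47, n = 1524, the terms are:
  ⌊1524/47^1⌋ = ⌊1524/47⌋ = 32
(the next term ⌊1524/47^2⌋ = 0, terminating the sum). Summing: v_47(1524!) = 32 = 32.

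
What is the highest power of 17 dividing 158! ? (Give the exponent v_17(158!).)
v_17(158!) = 9

Legendre's formula: v_p(n!) = Σ_{k ≥ 1} ⌊n / p^k⌋. For p = 17, n = 158, the terms are:
  ⌊158/17^1⌋ = ⌊158/17⌋ = 9
(the next term ⌊158/17^2⌋ = 0, terminating the sum). Summing: v_17(158!) = 9 = 9.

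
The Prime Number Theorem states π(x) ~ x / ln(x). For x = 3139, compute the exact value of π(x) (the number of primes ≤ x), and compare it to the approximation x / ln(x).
π(3139) = 446;  x/ln(x) ≈ 389.86;  relative error ≈ 12.59%.

Directly count primes up to 3139: π(3139) = 446. The PNT approximation gives 3139/ln(3139) ≈ 3139/8.05166 ≈ 389.86. Relative error (π(x) − x/ln(x)) / π(x) ≈ 12.59%; the approximation is known to undercount slightly (Li(x) is a better estimate).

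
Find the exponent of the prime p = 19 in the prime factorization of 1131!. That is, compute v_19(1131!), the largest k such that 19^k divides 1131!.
v_19(1131!) = 62

Legendre's formula: v_p(n!) = Σ_{k ≥ 1} ⌊n / p^k⌋. For p = 19, n = 1131, the terms are:
  ⌊1131/19^1⌋ = ⌊1131/19⌋ = 59
  ⌊1131/19^2⌋ = ⌊1131/361⌋ = 3
(the next term ⌊1131/19^3⌋ = 0, terminating the sum). Summing: v_19(1131!) = 59 + 3 = 62.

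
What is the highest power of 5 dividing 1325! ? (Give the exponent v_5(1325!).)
v_5(1325!) = 330

Legendre's formula: v_p(n!) = Σ_{k ≥ 1} ⌊n / p^k⌋. For p = 5, n = 1325, the terms are:
  ⌊1325/5^1⌋ = ⌊1325/5⌋ = 265
  ⌊1325/5^2⌋ = ⌊1325/25⌋ = 53
  ⌊1325/5^3⌋ = ⌊1325/125⌋ = 10
  ⌊1325/5^4⌋ = ⌊1325/625⌋ = 2
(the next term ⌊1325/5^5⌋ = 0, terminating the sum). Summing: v_5(1325!) = 265 + 53 + 10 + 2 = 330.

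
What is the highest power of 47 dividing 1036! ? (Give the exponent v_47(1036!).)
v_47(1036!) = 22

Legendre's formula: v_p(n!) = Σ_{k ≥ 1} ⌊n / p^k⌋. For p = 47, n = 1036, the terms are:
  ⌊1036/47^1⌋ = ⌊1036/47⌋ = 22
(the next term ⌊1036/47^2⌋ = 0, terminating the sum). Summing: v_47(1036!) = 22 = 22.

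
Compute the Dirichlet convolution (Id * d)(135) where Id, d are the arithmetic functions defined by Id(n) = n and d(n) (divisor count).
(Id * d)(135) = 406

Divisors of 135: [1, 3, 5, 9, 15, 27, 45, 135]. For each d | 135:
  d = 1: Id(1) · d(135/1) = 1 · 8 = 8
  d = 3: Id(3) · d(135/3) = 3 · 6 = 18
  d = 5: Id(5) · d(135/5) = 5 · 4 = 20
  d = 9: Id(9) · d(135/9) = 9 · 4 = 36
  d = 15: Id(15) · d(135/15) = 15 · 3 = 45
  d = 27: Id(27) · d(135/27) = 27 · 2 = 54
  d = 45: Id(45) · d(135/45) = 45 · 2 = 90
  d = 135: Id(135) · d(135/135) = 135 · 1 = 135
Summing: (Id * d)(135) = 8 + 18 + 20 + 36 + 45 + 54 + 90 + 135 = 406.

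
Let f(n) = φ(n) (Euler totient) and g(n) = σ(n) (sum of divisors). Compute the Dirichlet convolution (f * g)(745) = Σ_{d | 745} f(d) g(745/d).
(φ * σ)(745) = 2980

Divisors of 745: [1, 5, 149, 745]. For each d | 745:
  d = 1: φ(1) · σ(745/1) = 1 · 900 = 900
  d = 5: φ(5) · σ(745/5) = 4 · 150 = 600
  d = 149: φ(149) · σ(745/149) = 148 · 6 = 888
  d = 745: φ(745) · σ(745/745) = 592 · 1 = 592
Summing: (φ * σ)(745) = 900 + 600 + 888 + 592 = 2980.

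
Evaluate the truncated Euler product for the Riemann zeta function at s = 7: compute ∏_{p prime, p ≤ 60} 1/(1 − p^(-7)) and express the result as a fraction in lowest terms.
∏ = 145407059379393285269181452419687310347602398979581075974734478987181892589053844607888795468835887382779522050906080825625/144203067965746582750691857384851942255360663037608491313154525739662897676808972307273664258644815191681654724165946048512

The primes p ≤ 60 are [2, 3, 5, 7, 11, 13, 17, 19, 23, 29, 31, 37, 41, 43, 47, 53, 59]. For each prime, (1 − 1/p^7)^(-1) = p^7 / (p^7 − 1). The product is (1 − 1/2^7)^(-1), (1 − 1/3^7)^(-1), (1 − 1/5^7)^(-1), (1 − 1/7^7)^(-1), (1 − 1/11^7)^(-1), (1 − 1/13^7)^(-1), (1 − 1/17^7)^(-1), (1 − 1/19^7)^(-1), (1 − 1/23^7)^(-1), (1 − 1/29^7)^(-1), (1 − 1/31^7)^(-1), (1 − 1/37^7)^(-1), (1 − 1/41^7)^(-1), (1 − 1/43^7)^(-1), (1 − 1/47^7)^(-1), (1 − 1/53^7)^(-1), (1 − 1/59^7)^(-1) = ∏ p^7 / (p^7 − 1) = 145407059379393285269181452419687310347602398979581075974734478987181892589053844607888795468835887382779522050906080825625/144203067965746582750691857384851942255360663037608491313154525739662897676808972307273664258644815191681654724165946048512.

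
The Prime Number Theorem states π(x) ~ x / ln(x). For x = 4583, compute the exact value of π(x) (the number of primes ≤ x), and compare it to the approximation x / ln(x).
π(4583) = 620;  x/ln(x) ≈ 543.65;  relative error ≈ 12.32%.

Directly count primes up to 4583: π(4583) = 620. The PNT approximation gives 4583/ln(4583) ≈ 4583/8.43011 ≈ 543.65. Relative error (π(x) − x/ln(x)) / π(x) ≈ 12.32%; the approximation is known to undercount slightly (Li(x) is a better estimate).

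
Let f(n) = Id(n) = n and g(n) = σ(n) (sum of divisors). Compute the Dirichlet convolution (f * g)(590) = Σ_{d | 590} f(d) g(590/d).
(Id * σ)(590) = 6545

Divisors of 590: [1, 2, 5, 10, 59, 118, 295, 590]. For each d | 590:
  d = 1: Id(1) · σ(590/1) = 1 · 1080 = 1080
  d = 2: Id(2) · σ(590/2) = 2 · 360 = 720
  d = 5: Id(5) · σ(590/5) = 5 · 180 = 900
  d = 10: Id(10) · σ(590/10) = 10 · 60 = 600
  d = 59: Id(59) · σ(590/59) = 59 · 18 = 1062
  d = 118: Id(118) · σ(590/118) = 118 · 6 = 708
  d = 295: Id(295) · σ(590/295) = 295 · 3 = 885
  d = 590: Id(590) · σ(590/590) = 590 · 1 = 590
Summing: (Id * σ)(590) = 1080 + 720 + 900 + 600 + 1062 + 708 + 885 + 590 = 6545.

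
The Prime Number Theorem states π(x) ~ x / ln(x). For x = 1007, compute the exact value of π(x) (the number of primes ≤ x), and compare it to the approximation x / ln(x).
π(1007) = 168;  x/ln(x) ≈ 145.63;  relative error ≈ 13.31%.

Directly count primes up to 1007: π(1007) = 168. The PNT approximation gives 1007/ln(1007) ≈ 1007/6.91473 ≈ 145.63. Relative error (π(x) − x/ln(x)) / π(x) ≈ 13.31%; the approximation is known to undercount slightly (Li(x) is a better estimate).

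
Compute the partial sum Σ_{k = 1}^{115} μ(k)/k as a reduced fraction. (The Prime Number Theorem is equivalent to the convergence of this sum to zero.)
Σ μ(k)/k = -11695632086357284237991577642263648122717789/451572209148822968402074375593480892761066957

Values of μ(k) for 1 ≤ k ≤ 115: μ(1) = 1, μ(2) = -1, μ(3) = -1, μ(5) = -1, μ(6) = 1, μ(7) = -1, μ(10) = 1, μ(11) = -1, μ(13) = -1, μ(14) = 1, μ(15) = 1, μ(17) = -1, μ(19) = -1, μ(21) = 1, μ(22) = 1, μ(23) = -1, μ(26) = 1, μ(29) = -1, μ(30) = -1, μ(31) = -1, μ(33) = 1, μ(34) = 1, μ(35) = 1, μ(37) = -1, μ(38) = 1, μ(39) = 1, μ(41) = -1, μ(42) = -1, μ(43) = -1, μ(46) = 1, μ(47) = -1, μ(51) = 1, μ(53) = -1, μ(55) = 1, μ(57) = 1, μ(58) = 1, μ(59) = -1, μ(61) = -1, μ(62) = 1, μ(65) = 1, μ(66) = -1, μ(67) = -1, μ(69) = 1, μ(70) = -1, μ(71) = -1, μ(73) = -1, μ(74) = 1, μ(77) = 1, μ(78) = -1, μ(79) = -1, μ(82) = 1, μ(83) = -1, μ(85) = 1, μ(86) = 1, μ(87) = 1, μ(89) = -1, μ(91) = 1, μ(93) = 1, μ(94) = 1, μ(95) = 1, μ(97) = -1, μ(101) = -1, μ(102) = -1, μ(103) = -1, μ(105) = -1, μ(106) = 1, μ(107) = -1, μ(109) = -1, μ(110) = -1, μ(111) = 1, μ(113) = -1, μ(114) = -1, μ(115) = 1, with μ = 0 on non-squarefree integers. Summing μ(k)/k for k where μ(k) ≠ 0 gives -11695632086357284237991577642263648122717789/451572209148822968402074375593480892761066957 ≈ -0.0259. (PNT ⟺ this sum → 0 as n → ∞.)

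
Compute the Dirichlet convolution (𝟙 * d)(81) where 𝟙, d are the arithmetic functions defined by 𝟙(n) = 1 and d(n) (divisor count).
(𝟙 * d)(81) = 15

Divisors of 81: [1, 3, 9, 27, 81]. For each d | 81:
  d = 1: 𝟙(1) · d(81/1) = 1 · 5 = 5
  d = 3: 𝟙(3) · d(81/3) = 1 · 4 = 4
  d = 9: 𝟙(9) · d(81/9) = 1 · 3 = 3
  d = 27: 𝟙(27) · d(81/27) = 1 · 2 = 2
  d = 81: 𝟙(81) · d(81/81) = 1 · 1 = 1
Summing: (𝟙 * d)(81) = 5 + 4 + 3 + 2 + 1 = 15.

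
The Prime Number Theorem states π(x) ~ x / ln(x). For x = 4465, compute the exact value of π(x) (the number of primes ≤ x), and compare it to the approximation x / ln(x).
π(4465) = 607;  x/ln(x) ≈ 531.29;  relative error ≈ 12.47%.

Directly count primes up to 4465: π(4465) = 607. The PNT approximation gives 4465/ln(4465) ≈ 4465/8.40402 ≈ 531.29. Relative error (π(x) − x/ln(x)) / π(x) ≈ 12.47%; the approximation is known to undercount slightly (Li(x) is a better estimate).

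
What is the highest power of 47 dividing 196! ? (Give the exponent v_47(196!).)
v_47(196!) = 4

Legendre's formula: v_p(n!) = Σ_{k ≥ 1} ⌊n / p^k⌋. For p = 47, n = 196, the terms are:
  ⌊196/47^1⌋ = ⌊196/47⌋ = 4
(the next term ⌊196/47^2⌋ = 0, terminating the sum). Summing: v_47(196!) = 4 = 4.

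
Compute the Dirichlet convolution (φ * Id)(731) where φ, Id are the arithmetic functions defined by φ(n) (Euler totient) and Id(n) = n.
(φ * Id)(731) = 2805

Divisors of 731: [1, 17, 43, 731]. For each d | 731:
  d = 1: φ(1) · Id(731/1) = 1 · 731 = 731
  d = 17: φ(17) · Id(731/17) = 16 · 43 = 688
  d = 43: φ(43) · Id(731/43) = 42 · 17 = 714
  d = 731: φ(731) · Id(731/731) = 672 · 1 = 672
Summing: (φ * Id)(731) = 731 + 688 + 714 + 672 = 2805.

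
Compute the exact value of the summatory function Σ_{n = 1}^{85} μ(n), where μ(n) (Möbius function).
Σ_{n ≤ 85} μ(n) = -3

Compute μ(n) for each 1 ≤ n ≤ 85: μ(1) = 1, μ(2) = -1, μ(3) = -1, μ(4) = 0, μ(5) = -1, μ(6) = 1, μ(7) = -1, μ(8) = 0, μ(9) = 0, μ(10) = 1, μ(11) = -1, μ(12) = 0, μ(13) = -1, μ(14) = 1, μ(15) = 1, μ(16) = 0, μ(17) = -1, μ(18) = 0, μ(19) = -1, μ(20) = 0, μ(21) = 1, μ(22) = 1, μ(23) = -1, μ(24) = 0, μ(25) = 0, μ(26) = 1, μ(27) = 0, μ(28) = 0, μ(29) = -1, μ(30) = -1, μ(31) = -1, μ(32) = 0, μ(33) = 1, μ(34) = 1, μ(35) = 1, μ(36) = 0, μ(37) = -1, μ(38) = 1, μ(39) = 1, μ(40) = 0, μ(41) = -1, μ(42) = -1, μ(43) = -1, μ(44) = 0, μ(45) = 0, μ(46) = 1, μ(47) = -1, μ(48) = 0, μ(49) = 0, μ(50) = 0, μ(51) = 1, μ(52) = 0, μ(53) = -1, μ(54) = 0, μ(55) = 1, μ(56) = 0, μ(57) = 1, μ(58) = 1, μ(59) = -1, μ(60) = 0, μ(61) = -1, μ(62) = 1, μ(63) = 0, μ(64) = 0, μ(65) = 1, μ(66) = -1, μ(67) = -1, μ(68) = 0, μ(69) = 1, μ(70) = -1, μ(71) = -1, μ(72) = 0, μ(73) = -1, μ(74) = 1, μ(75) = 0, μ(76) = 0, μ(77) = 1, μ(78) = -1, μ(79) = -1, μ(80) = 0, μ(81) = 0, μ(82) = 1, μ(83) = -1, μ(84) = 0, μ(85) = 1. Summing all 85 values: -3. (Mertens function M(x) = Σ_{n ≤ x} μ(n); on average M(x) should be small (PNT ⟺ M(x) = o(x)).)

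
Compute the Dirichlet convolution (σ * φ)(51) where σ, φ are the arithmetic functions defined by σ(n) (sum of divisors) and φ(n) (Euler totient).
(σ * φ)(51) = 204

Divisors of 51: [1, 3, 17, 51]. For each d | 51:
  d = 1: σ(1) · φ(51/1) = 1 · 32 = 32
  d = 3: σ(3) · φ(51/3) = 4 · 16 = 64
  d = 17: σ(17) · φ(51/17) = 18 · 2 = 36
  d = 51: σ(51) · φ(51/51) = 72 · 1 = 72
Summing: (σ * φ)(51) = 32 + 64 + 36 + 72 = 204.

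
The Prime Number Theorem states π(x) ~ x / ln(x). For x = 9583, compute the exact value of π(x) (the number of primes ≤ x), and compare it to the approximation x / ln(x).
π(9583) = 1183;  x/ln(x) ≈ 1045.30;  relative error ≈ 11.64%.

Directly count primes up to 9583: π(9583) = 1183. The PNT approximation gives 9583/ln(9583) ≈ 9583/9.16775 ≈ 1045.30. Relative error (π(x) − x/ln(x)) / π(x) ≈ 11.64%; the approximation is known to undercount slightly (Li(x) is a better estimate).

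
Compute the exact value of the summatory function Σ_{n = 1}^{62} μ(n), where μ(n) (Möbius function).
Σ_{n ≤ 62} μ(n) = -1

Compute μ(n) for each 1 ≤ n ≤ 62: μ(1) = 1, μ(2) = -1, μ(3) = -1, μ(4) = 0, μ(5) = -1, μ(6) = 1, μ(7) = -1, μ(8) = 0, μ(9) = 0, μ(10) = 1, μ(11) = -1, μ(12) = 0, μ(13) = -1, μ(14) = 1, μ(15) = 1, μ(16) = 0, μ(17) = -1, μ(18) = 0, μ(19) = -1, μ(20) = 0, μ(21) = 1, μ(22) = 1, μ(23) = -1, μ(24) = 0, μ(25) = 0, μ(26) = 1, μ(27) = 0, μ(28) = 0, μ(29) = -1, μ(30) = -1, μ(31) = -1, μ(32) = 0, μ(33) = 1, μ(34) = 1, μ(35) = 1, μ(36) = 0, μ(37) = -1, μ(38) = 1, μ(39) = 1, μ(40) = 0, μ(41) = -1, μ(42) = -1, μ(43) = -1, μ(44) = 0, μ(45) = 0, μ(46) = 1, μ(47) = -1, μ(48) = 0, μ(49) = 0, μ(50) = 0, μ(51) = 1, μ(52) = 0, μ(53) = -1, μ(54) = 0, μ(55) = 1, μ(56) = 0, μ(57) = 1, μ(58) = 1, μ(59) = -1, μ(60) = 0, μ(61) = -1, μ(62) = 1. Summing all 62 values: -1. (Mertens function M(x) = Σ_{n ≤ x} μ(n); on average M(x) should be small (PNT ⟺ M(x) = o(x)).)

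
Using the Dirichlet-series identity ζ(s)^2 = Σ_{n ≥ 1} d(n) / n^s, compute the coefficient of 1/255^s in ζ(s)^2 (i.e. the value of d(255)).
d(255) = 8

ζ(s)^2 = (Σ 1/m^s)(Σ 1/k^s). The coefficient of 1/n^s in the product is the number of ordered pairs (m, k) with mk = n, which equals d(n). For n = 255, divisors are [1, 3, 5, 15, 17, 51, 85, 255], so d(255) = 8.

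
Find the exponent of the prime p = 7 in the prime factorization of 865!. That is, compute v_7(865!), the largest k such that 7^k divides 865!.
v_7(865!) = 142

Legendre's formula: v_p(n!) = Σ_{k ≥ 1} ⌊n / p^k⌋. For p = 7, n = 865, the terms are:
  ⌊865/7^1⌋ = ⌊865/7⌋ = 123
  ⌊865/7^2⌋ = ⌊865/49⌋ = 17
  ⌊865/7^3⌋ = ⌊865/343⌋ = 2
(the next term ⌊865/7^4⌋ = 0, terminating the sum). Summing: v_7(865!) = 123 + 17 + 2 = 142.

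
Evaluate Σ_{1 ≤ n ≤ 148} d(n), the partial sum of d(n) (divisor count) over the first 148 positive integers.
Σ_{n ≤ 148} d(n) = 766

Compute d(n) for each 1 ≤ n ≤ 148: d(1) = 1, d(2) = 2, d(3) = 2, d(4) = 3, d(5) = 2, d(6) = 4, d(7) = 2, d(8) = 4, d(9) = 3, d(10) = 4, d(11) = 2, d(12) = 6, d(13) = 2, d(14) = 4, d(15) = 4, d(16) = 5, d(17) = 2, d(18) = 6, d(19) = 2, d(20) = 6, d(21) = 4, d(22) = 4, d(23) = 2, d(24) = 8, d(25) = 3, d(26) = 4, d(27) = 4, d(28) = 6, d(29) = 2, d(30) = 8, d(31) = 2, d(32) = 6, d(33) = 4, d(34) = 4, d(35) = 4, d(36) = 9, d(37) = 2, d(38) = 4, d(39) = 4, d(40) = 8, d(41) = 2, d(42) = 8, d(43) = 2, d(44) = 6, d(45) = 6, d(46) = 4, d(47) = 2, d(48) = 10, d(49) = 3, d(50) = 6, d(51) = 4, d(52) = 6, d(53) = 2, d(54) = 8, d(55) = 4, d(56) = 8, d(57) = 4, d(58) = 4, d(59) = 2, d(60) = 12, d(61) = 2, d(62) = 4, d(63) = 6, d(64) = 7, d(65) = 4, d(66) = 8, d(67) = 2, d(68) = 6, d(69) = 4, d(70) = 8, d(71) = 2, d(72) = 12, d(73) = 2, d(74) = 4, d(75) = 6, d(76) = 6, d(77) = 4, d(78) = 8, d(79) = 2, d(80) = 10, d(81) = 5, d(82) = 4, d(83) = 2, d(84) = 12, d(85) = 4, d(86) = 4, d(87) = 4, d(88) = 8, d(89) = 2, d(90) = 12, d(91) = 4, d(92) = 6, d(93) = 4, d(94) = 4, d(95) = 4, d(96) = 12, d(97) = 2, d(98) = 6, d(99) = 6, d(100) = 9, d(101) = 2, d(102) = 8, d(103) = 2, d(104) = 8, d(105) = 8, d(106) = 4, d(107) = 2, d(108) = 12, d(109) = 2, d(110) = 8, d(111) = 4, d(112) = 10, d(113) = 2, d(114) = 8, d(115) = 4, d(116) = 6, d(117) = 6, d(118) = 4, d(119) = 4, d(120) = 16, d(121) = 3, d(122) = 4, d(123) = 4, d(124) = 6, d(125) = 4, d(126) = 12, d(127) = 2, d(128) = 8, d(129) = 4, d(130) = 8, d(131) = 2, d(132) = 12, d(133) = 4, d(134) = 4, d(135) = 8, d(136) = 8, d(137) = 2, d(138) = 8, d(139) = 2, d(140) = 12, d(141) = 4, d(142) = 4, d(143) = 4, d(144) = 15, d(145) = 4, d(146) = 4, d(147) = 6, d(148) = 6. Summing all 148 values: 766. (Dirichlet's divisor formula: Σ_{n ≤ x} d(n) = x ln(x) + (2γ − 1) x + O(√x). For x = 148, the asymptotic estimate is ≈ 762.44.)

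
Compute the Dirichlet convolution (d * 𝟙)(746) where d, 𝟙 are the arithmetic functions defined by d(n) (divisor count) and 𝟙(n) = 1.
(d * 𝟙)(746) = 9

Divisors of 746: [1, 2, 373, 746]. For each d | 746:
  d = 1: d(1) · 𝟙(746/1) = 1 · 1 = 1
  d = 2: d(2) · 𝟙(746/2) = 2 · 1 = 2
  d = 373: d(373) · 𝟙(746/373) = 2 · 1 = 2
  d = 746: d(746) · 𝟙(746/746) = 4 · 1 = 4
Summing: (d * 𝟙)(746) = 1 + 2 + 2 + 4 = 9.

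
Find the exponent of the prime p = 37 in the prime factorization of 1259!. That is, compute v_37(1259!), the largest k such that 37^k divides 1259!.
v_37(1259!) = 34

Legendre's formula: v_p(n!) = Σ_{k ≥ 1} ⌊n / p^k⌋. For p = 37, n = 1259, the terms are:
  ⌊1259/37^1⌋ = ⌊1259/37⌋ = 34
(the next term ⌊1259/37^2⌋ = 0, terminating the sum). Summing: v_37(1259!) = 34 = 34.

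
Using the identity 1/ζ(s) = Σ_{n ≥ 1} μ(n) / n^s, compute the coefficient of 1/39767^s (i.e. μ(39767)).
μ(39767) = 1

Factor n = 39767 = 7 · 13 · 19 · 23. μ(n) = 0 if any exponent ≥ 2 (not squarefree); otherwise μ(n) = (−1)^{ω(n)} where ω(n) is the number of distinct prime factors. Applying: μ(39767) = 1.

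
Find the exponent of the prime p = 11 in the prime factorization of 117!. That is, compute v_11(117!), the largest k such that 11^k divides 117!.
v_11(117!) = 10

Legendre's formula: v_p(n!) = Σ_{k ≥ 1} ⌊n / p^k⌋. For p = 11, n = 117, the terms are:
  ⌊117/11^1⌋ = ⌊117/11⌋ = 10
(the next term ⌊117/11^2⌋ = 0, terminating the sum). Summing: v_11(117!) = 10 = 10.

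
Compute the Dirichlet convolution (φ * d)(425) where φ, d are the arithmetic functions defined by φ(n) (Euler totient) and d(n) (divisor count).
(φ * d)(425) = 558

Divisors of 425: [1, 5, 17, 25, 85, 425]. For each d | 425:
  d = 1: φ(1) · d(425/1) = 1 · 6 = 6
  d = 5: φ(5) · d(425/5) = 4 · 4 = 16
  d = 17: φ(17) · d(425/17) = 16 · 3 = 48
  d = 25: φ(25) · d(425/25) = 20 · 2 = 40
  d = 85: φ(85) · d(425/85) = 64 · 2 = 128
  d = 425: φ(425) · d(425/425) = 320 · 1 = 320
Summing: (φ * d)(425) = 6 + 16 + 48 + 40 + 128 + 320 = 558.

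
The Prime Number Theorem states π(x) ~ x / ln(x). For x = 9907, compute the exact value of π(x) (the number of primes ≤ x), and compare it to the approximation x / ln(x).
π(9907) = 1222;  x/ln(x) ≈ 1076.73;  relative error ≈ 11.89%.

Directly count primes up to 9907: π(9907) = 1222. The PNT approximation gives 9907/ln(9907) ≈ 9907/9.20100 ≈ 1076.73. Relative error (π(x) − x/ln(x)) / π(x) ≈ 11.89%; the approximation is known to undercount slightly (Li(x) is a better estimate).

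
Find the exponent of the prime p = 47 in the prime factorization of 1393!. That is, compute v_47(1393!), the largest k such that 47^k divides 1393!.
v_47(1393!) = 29

Legendre's formula: v_p(n!) = Σ_{k ≥ 1} ⌊n / p^k⌋. For p = 47, n = 1393, the terms are:
  ⌊1393/47^1⌋ = ⌊1393/47⌋ = 29
(the next term ⌊1393/47^2⌋ = 0, terminating the sum). Summing: v_47(1393!) = 29 = 29.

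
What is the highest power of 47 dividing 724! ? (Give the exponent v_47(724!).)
v_47(724!) = 15

Legendre's formula: v_p(n!) = Σ_{k ≥ 1} ⌊n / p^k⌋. For p = 47, n = 724, the terms are:
  ⌊724/47^1⌋ = ⌊724/47⌋ = 15
(the next term ⌊724/47^2⌋ = 0, terminating the sum). Summing: v_47(724!) = 15 = 15.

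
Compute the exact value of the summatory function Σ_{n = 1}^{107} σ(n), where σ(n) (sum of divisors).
Σ_{n ≤ 107} σ(n) = 9393

Compute σ(n) for each 1 ≤ n ≤ 107: σ(1) = 1, σ(2) = 3, σ(3) = 4, σ(4) = 7, σ(5) = 6, σ(6) = 12, σ(7) = 8, σ(8) = 15, σ(9) = 13, σ(10) = 18, σ(11) = 12, σ(12) = 28, σ(13) = 14, σ(14) = 24, σ(15) = 24, σ(16) = 31, σ(17) = 18, σ(18) = 39, σ(19) = 20, σ(20) = 42, σ(21) = 32, σ(22) = 36, σ(23) = 24, σ(24) = 60, σ(25) = 31, σ(26) = 42, σ(27) = 40, σ(28) = 56, σ(29) = 30, σ(30) = 72, σ(31) = 32, σ(32) = 63, σ(33) = 48, σ(34) = 54, σ(35) = 48, σ(36) = 91, σ(37) = 38, σ(38) = 60, σ(39) = 56, σ(40) = 90, σ(41) = 42, σ(42) = 96, σ(43) = 44, σ(44) = 84, σ(45) = 78, σ(46) = 72, σ(47) = 48, σ(48) = 124, σ(49) = 57, σ(50) = 93, σ(51) = 72, σ(52) = 98, σ(53) = 54, σ(54) = 120, σ(55) = 72, σ(56) = 120, σ(57) = 80, σ(58) = 90, σ(59) = 60, σ(60) = 168, σ(61) = 62, σ(62) = 96, σ(63) = 104, σ(64) = 127, σ(65) = 84, σ(66) = 144, σ(67) = 68, σ(68) = 126, σ(69) = 96, σ(70) = 144, σ(71) = 72, σ(72) = 195, σ(73) = 74, σ(74) = 114, σ(75) = 124, σ(76) = 140, σ(77) = 96, σ(78) = 168, σ(79) = 80, σ(80) = 186, σ(81) = 121, σ(82) = 126, σ(83) = 84, σ(84) = 224, σ(85) = 108, σ(86) = 132, σ(87) = 120, σ(88) = 180, σ(89) = 90, σ(90) = 234, σ(91) = 112, σ(92) = 168, σ(93) = 128, σ(94) = 144, σ(95) = 120, σ(96) = 252, σ(97) = 98, σ(98) = 171, σ(99) = 156, σ(100) = 217, σ(101) = 102, σ(102) = 216, σ(103) = 104, σ(104) = 210, σ(105) = 192, σ(106) = 162, σ(107) = 108. Summing all 107 values: 9393. (Average order: Σ_{n ≤ x} σ(n) ~ (π²/12) x². For x = 107, (π²/12)·107² ≈ 9416.43.)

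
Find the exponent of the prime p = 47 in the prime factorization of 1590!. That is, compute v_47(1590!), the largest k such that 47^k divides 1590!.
v_47(1590!) = 33

Legendre's formula: v_p(n!) = Σ_{k ≥ 1} ⌊n / p^k⌋. For p = 47, n = 1590, the terms are:
  ⌊1590/47^1⌋ = ⌊1590/47⌋ = 33
(the next term ⌊1590/47^2⌋ = 0, terminating the sum). Summing: v_47(1590!) = 33 = 33.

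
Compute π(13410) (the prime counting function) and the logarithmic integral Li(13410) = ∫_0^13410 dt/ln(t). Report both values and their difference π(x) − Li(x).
π(13410) = 1589;  Li(13410) ≈ 1610.32;  π(x) − Li(x) ≈ -21.32.

Direct count of primes ≤ 13410 gives π(13410) = 1589. Numerical evaluation of the logarithmic integral gives Li(13410) ≈ 1610.32. The difference π(x) − Li(x) ≈ -21.32 is typically negative for small/moderate x (Li(x) overestimates), though Littlewood's theorem shows this sign changes infinitely often.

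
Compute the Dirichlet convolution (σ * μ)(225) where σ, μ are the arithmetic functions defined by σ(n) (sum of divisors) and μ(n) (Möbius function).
(σ * μ)(225) = 225

Divisors of 225: [1, 3, 5, 9, 15, 25, 45, 75, 225]. For each d | 225:
  d = 1: σ(1) · μ(225/1) = 1 · 0 = 0
  d = 3: σ(3) · μ(225/3) = 4 · 0 = 0
  d = 5: σ(5) · μ(225/5) = 6 · 0 = 0
  d = 9: σ(9) · μ(225/9) = 13 · 0 = 0
  d = 15: σ(15) · μ(225/15) = 24 · 1 = 24
  d = 25: σ(25) · μ(225/25) = 31 · 0 = 0
  d = 45: σ(45) · μ(225/45) = 78 · -1 = -78
  d = 75: σ(75) · μ(225/75) = 124 · -1 = -124
  d = 225: σ(225) · μ(225/225) = 403 · 1 = 403
Summing: (σ * μ)(225) = 0 + 0 + 0 + 0 + 24 + 0 + -78 + -124 + 403 = 225.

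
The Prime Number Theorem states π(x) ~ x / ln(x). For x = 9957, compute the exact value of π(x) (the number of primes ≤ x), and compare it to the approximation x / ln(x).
π(9957) = 1227;  x/ln(x) ≈ 1081.57;  relative error ≈ 11.85%.

Directly count primes up to 9957: π(9957) = 1227. The PNT approximation gives 9957/ln(9957) ≈ 9957/9.20603 ≈ 1081.57. Relative error (π(x) − x/ln(x)) / π(x) ≈ 11.85%; the approximation is known to undercount slightly (Li(x) is a better estimate).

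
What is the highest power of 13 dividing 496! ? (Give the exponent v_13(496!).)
v_13(496!) = 40

Legendre's formula: v_p(n!) = Σ_{k ≥ 1} ⌊n / p^k⌋. For p = 13, n = 496, the terms are:
  ⌊496/13^1⌋ = ⌊496/13⌋ = 38
  ⌊496/13^2⌋ = ⌊496/169⌋ = 2
(the next term ⌊496/13^3⌋ = 0, terminating the sum). Summing: v_13(496!) = 38 + 2 = 40.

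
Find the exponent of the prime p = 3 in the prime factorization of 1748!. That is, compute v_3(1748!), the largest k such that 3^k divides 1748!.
v_3(1748!) = 870

Legendre's formula: v_p(n!) = Σ_{k ≥ 1} ⌊n / p^k⌋. For p = 3, n = 1748, the terms are:
  ⌊1748/3^1⌋ = ⌊1748/3⌋ = 582
  ⌊1748/3^2⌋ = ⌊1748/9⌋ = 194
  ⌊1748/3^3⌋ = ⌊1748/27⌋ = 64
  ⌊1748/3^4⌋ = ⌊1748/81⌋ = 21
  ⌊1748/3^5⌋ = ⌊1748/243⌋ = 7
  ⌊1748/3^6⌋ = ⌊1748/729⌋ = 2
(the next term ⌊1748/3^7⌋ = 0, terminating the sum). Summing: v_3(1748!) = 582 + 194 + 64 + 21 + 7 + 2 = 870.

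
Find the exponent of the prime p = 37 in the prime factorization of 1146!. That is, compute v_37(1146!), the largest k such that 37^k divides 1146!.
v_37(1146!) = 30

Legendre's formula: v_p(n!) = Σ_{k ≥ 1} ⌊n / p^k⌋. For p = 37, n = 1146, the terms are:
  ⌊1146/37^1⌋ = ⌊1146/37⌋ = 30
(the next term ⌊1146/37^2⌋ = 0, terminating the sum). Summing: v_37(1146!) = 30 = 30.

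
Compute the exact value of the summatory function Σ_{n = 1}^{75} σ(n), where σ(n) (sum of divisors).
Σ_{n ≤ 75} σ(n) = 4644

Compute σ(n) for each 1 ≤ n ≤ 75: σ(1) = 1, σ(2) = 3, σ(3) = 4, σ(4) = 7, σ(5) = 6, σ(6) = 12, σ(7) = 8, σ(8) = 15, σ(9) = 13, σ(10) = 18, σ(11) = 12, σ(12) = 28, σ(13) = 14, σ(14) = 24, σ(15) = 24, σ(16) = 31, σ(17) = 18, σ(18) = 39, σ(19) = 20, σ(20) = 42, σ(21) = 32, σ(22) = 36, σ(23) = 24, σ(24) = 60, σ(25) = 31, σ(26) = 42, σ(27) = 40, σ(28) = 56, σ(29) = 30, σ(30) = 72, σ(31) = 32, σ(32) = 63, σ(33) = 48, σ(34) = 54, σ(35) = 48, σ(36) = 91, σ(37) = 38, σ(38) = 60, σ(39) = 56, σ(40) = 90, σ(41) = 42, σ(42) = 96, σ(43) = 44, σ(44) = 84, σ(45) = 78, σ(46) = 72, σ(47) = 48, σ(48) = 124, σ(49) = 57, σ(50) = 93, σ(51) = 72, σ(52) = 98, σ(53) = 54, σ(54) = 120, σ(55) = 72, σ(56) = 120, σ(57) = 80, σ(58) = 90, σ(59) = 60, σ(60) = 168, σ(61) = 62, σ(62) = 96, σ(63) = 104, σ(64) = 127, σ(65) = 84, σ(66) = 144, σ(67) = 68, σ(68) = 126, σ(69) = 96, σ(70) = 144, σ(71) = 72, σ(72) = 195, σ(73) = 74, σ(74) = 114, σ(75) = 124. Summing all 75 values: 4644. (Average order: Σ_{n ≤ x} σ(n) ~ (π²/12) x². For x = 75, (π²/12)·75² ≈ 4626.38.)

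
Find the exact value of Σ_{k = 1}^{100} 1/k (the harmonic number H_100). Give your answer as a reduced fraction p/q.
H_100 = 14466636279520351160221518043104131447711/2788815009188499086581352357412492142272

Direct summation: H_100 = 1 + 1/2 + ... + 1/100. The least common denominator is lcm(1, ..., 100) = 69720375229712477164533808935312303556800; over this denominator the numerator is 69720375229712477164533808935312303556800 + 34860187614856238582266904467656151778400 + 23240125076570825721511269645104101185600 + 17430093807428119291133452233828075889200 + 13944075045942495432906761787062460711360 + 11620062538285412860755634822552050592800 + 9960053604244639594933401276473186222400 + 8715046903714059645566726116914037944600 + 7746708358856941907170423215034700395200 + 6972037522971247716453380893531230355680 + 6338215929973861560412164448664754868800 + 5810031269142706430377817411276025296400 + 5363105786900959781887216071947100273600 + 4980026802122319797466700638236593111200 + 4648025015314165144302253929020820237120 + 4357523451857029822783363058457018972300 + 4101198542924263362619635819724253150400 + 3873354179428470953585211607517350197600 + 3669493433142761956028095207121700187200 + 3486018761485623858226690446765615177840 + 3320017868081546531644467092157728740800 + 3169107964986930780206082224332377434400 + 3031320662161412050631904736317926241600 + 2905015634571353215188908705638012648200 + 2788815009188499086581352357412492142272 + 2681552893450479890943608035973550136800 + 2582236119618980635723474405011566798400 + 2490013401061159898733350319118296555600 + 2404150869990085419466683066734907019200 + 2324012507657082572151126964510410118560 + 2249044362248789585952703514042332372800 + 2178761725928514911391681529228509486150 + 2112738643324620520137388149554918289600 + 2050599271462131681309817909862126575200 + 1992010720848927918986680255294637244480 + 1936677089714235476792605803758675098800 + 1884334465667904788230643484738170366400 + 1834746716571380978014047603560850093600 + 1787701928966986593962405357315700091200 + 1743009380742811929113345223382807588920 + 1700496956822255540598385583788104964800 + 1660008934040773265822233546078864370400 + 1621404075109592492198460672914239617600 + 1584553982493465390103041112166188717200 + 1549341671771388381434084643006940079040 + 1515660331080706025315952368158963120800 + 1483412238930052705628378913517283054400 + 1452507817285676607594454352819006324100 + 1422864800606377084990485896639026603200 + 1394407504594249543290676178706246071136 + 1367066180974754454206545273241417716800 + 1340776446725239945471804017986775068400 + 1315478777919103342727052998779477425600 + 1291118059809490317861737202505783399200 + 1267643185994772312082432889732950973760 + 1245006700530579949366675159559148277800 + 1223164477714253985342698402373900062400 + 1202075434995042709733341533367453509600 + 1181701275079872494314132354835801755200 + 1162006253828541286075563482255205059280 + 1142956970978893068271046048119873828800 + 1124522181124394792976351757021166186400 + 1106672622693848843881489030719242913600 + 1089380862964257455695840764614254743075 + 1072621157380191956377443214389420054720 + 1056369321662310260068694074777459144800 + 1040602615368842942754235954258392590400 + 1025299635731065840654908954931063287600 + 1010440220720470683543968245439308747200 + 996005360424463959493340127647318622240 + 981977115911443340345546604722708500800 + 968338544857117738396302901879337549400 + 955073633283732563897723410072771281600 + 942167232833952394115321742369085183200 + 929605003062833028860450785804164047424 + 917373358285690489007023801780425046800 + 905459418567694508630309206952107838400 + 893850964483493296981202678657850045600 + 882536395312816166639668467535598779200 + 871504690371405964556672611691403794460 + 860745373206326878574491468337188932800 + 850248478411127770299192791894052482400 + 840004520839909363428118179943521729600 + 830004467020386632911116773039432185200 + 820239708584852672523927163944850630080 + 810702037554796246099230336457119808800 + 801383623330028473155561022244969006400 + 792276991246732695051520556083094358600 + 783375002581039069264424819497891051200 + 774670835885694190717042321503470039520 + 766157969557279968841030867421014324800 + 757830165540353012657976184079481560400 + 749681454082929861984234504680777457600 + 741706119465026352814189456758641527200 + 733898686628552391205619041424340037440 + 726253908642838303797227176409503162050 + 718766754945489455304472257065075294400 + 711432400303188542495242948319513301600 + 704246214441540173379129383184972763200 + 697203752297124771645338089353123035568 = 361665906988008779005537951077603286192775, so H_100 = 361665906988008779005537951077603286192775/69720375229712477164533808935312303556800; reducing by gcd(361665906988008779005537951077603286192775, 69720375229712477164533808935312303556800) = 25 gives 14466636279520351160221518043104131447711/2788815009188499086581352357412492142272 ≈ 5.18738. (The PNT-adjacent estimate ln(100) + γ ≈ 5.18239 matches within O(1/n).)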